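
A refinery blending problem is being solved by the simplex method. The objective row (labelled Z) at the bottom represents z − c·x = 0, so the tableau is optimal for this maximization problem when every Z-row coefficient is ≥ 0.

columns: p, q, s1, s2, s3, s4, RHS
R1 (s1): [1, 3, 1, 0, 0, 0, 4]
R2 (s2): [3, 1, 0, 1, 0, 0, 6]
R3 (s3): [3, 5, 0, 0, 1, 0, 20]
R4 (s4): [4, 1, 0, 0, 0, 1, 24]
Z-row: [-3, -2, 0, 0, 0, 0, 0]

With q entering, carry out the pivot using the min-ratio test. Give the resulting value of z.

8/3

Ratio test on column q — row 1: 4/3 = 4/3; row 2: 6/1 = 6; row 3: 20/5 = 4; row 4: 24/1 = 24. Minimum is 4/3 at row 1 (s1 leaves); pivot element 3.
Pivot on row 1; the Z-row RHS becomes 0 − (-2)·(4/3) = 8/3.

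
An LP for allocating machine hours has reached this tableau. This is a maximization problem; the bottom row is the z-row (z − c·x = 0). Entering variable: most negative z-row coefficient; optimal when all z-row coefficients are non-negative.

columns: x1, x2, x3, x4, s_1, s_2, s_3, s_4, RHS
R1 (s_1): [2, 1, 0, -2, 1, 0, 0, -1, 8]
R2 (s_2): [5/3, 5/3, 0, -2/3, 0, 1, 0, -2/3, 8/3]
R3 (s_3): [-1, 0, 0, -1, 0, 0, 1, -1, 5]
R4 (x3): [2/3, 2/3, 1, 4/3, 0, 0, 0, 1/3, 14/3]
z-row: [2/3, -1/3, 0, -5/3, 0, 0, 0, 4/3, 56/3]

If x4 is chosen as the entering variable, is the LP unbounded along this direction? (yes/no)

no

Column x4 has positive entries in row(s) 4, so the ratio test bounds it — not unbounded.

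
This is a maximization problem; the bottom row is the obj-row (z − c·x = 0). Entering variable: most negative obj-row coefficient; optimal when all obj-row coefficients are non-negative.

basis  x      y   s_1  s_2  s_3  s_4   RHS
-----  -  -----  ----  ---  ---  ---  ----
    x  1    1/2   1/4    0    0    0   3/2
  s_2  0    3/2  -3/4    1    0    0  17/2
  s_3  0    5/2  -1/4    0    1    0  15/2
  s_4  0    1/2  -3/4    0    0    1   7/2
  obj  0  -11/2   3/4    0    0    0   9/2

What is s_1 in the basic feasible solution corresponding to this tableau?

s_1 is not in the basis, so in the current basic feasible solution s_1 = 0.

0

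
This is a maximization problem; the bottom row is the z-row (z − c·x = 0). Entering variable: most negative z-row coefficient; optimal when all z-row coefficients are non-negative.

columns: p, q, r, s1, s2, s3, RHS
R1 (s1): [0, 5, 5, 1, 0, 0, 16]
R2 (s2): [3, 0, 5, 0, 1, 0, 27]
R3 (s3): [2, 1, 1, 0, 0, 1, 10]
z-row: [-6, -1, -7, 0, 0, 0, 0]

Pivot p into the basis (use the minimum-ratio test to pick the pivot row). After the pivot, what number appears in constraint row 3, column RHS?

Ratio test on column p — row 1: entry 0 ≤ 0; row 2: 27/3 = 9; row 3: 10/2 = 5. Minimum is 5 at row 3 (s3 leaves); pivot element 2.
Divide row 3 by 2; eliminate column p from the other rows.
In the new row 3, the RHS entry is the old entry divided by the pivot: 10/2 = 5.

5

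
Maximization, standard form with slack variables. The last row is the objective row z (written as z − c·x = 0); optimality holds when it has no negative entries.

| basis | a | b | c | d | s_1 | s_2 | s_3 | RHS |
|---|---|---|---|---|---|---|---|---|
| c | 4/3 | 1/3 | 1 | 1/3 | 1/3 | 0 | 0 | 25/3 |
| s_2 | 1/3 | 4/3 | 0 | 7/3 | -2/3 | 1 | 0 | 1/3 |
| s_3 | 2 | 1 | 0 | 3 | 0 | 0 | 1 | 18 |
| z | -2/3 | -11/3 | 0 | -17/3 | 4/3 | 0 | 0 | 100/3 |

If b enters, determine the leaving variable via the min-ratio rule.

s_2

Column b entries and ratios — c: (25/3)/(1/3) = 25; s_2: (1/3)/(4/3) = 1/4; s_3: 18/1 = 18.
Smallest ratio is 1/4 in the row of s_2, so s_2 leaves.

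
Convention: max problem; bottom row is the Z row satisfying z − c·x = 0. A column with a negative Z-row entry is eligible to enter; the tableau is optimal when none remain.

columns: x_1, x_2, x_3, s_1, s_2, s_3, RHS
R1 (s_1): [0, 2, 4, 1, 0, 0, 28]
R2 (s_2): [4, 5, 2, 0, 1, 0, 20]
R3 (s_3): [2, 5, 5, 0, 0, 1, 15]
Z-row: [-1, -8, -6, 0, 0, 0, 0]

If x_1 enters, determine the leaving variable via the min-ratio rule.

Column x_1 entries and ratios — s_1: 0 ≤ 0, skip; s_2: 20/4 = 5; s_3: 15/2 = 15/2.
Smallest ratio is 5 in the row of s_2, so s_2 leaves.

s_2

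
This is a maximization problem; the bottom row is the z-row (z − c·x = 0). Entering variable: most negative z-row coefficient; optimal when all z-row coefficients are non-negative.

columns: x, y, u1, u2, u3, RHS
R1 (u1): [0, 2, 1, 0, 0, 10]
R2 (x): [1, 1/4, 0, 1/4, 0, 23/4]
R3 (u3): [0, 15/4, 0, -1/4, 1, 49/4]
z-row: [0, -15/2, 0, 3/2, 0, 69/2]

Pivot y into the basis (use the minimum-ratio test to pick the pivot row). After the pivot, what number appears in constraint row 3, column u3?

Ratio test on column y — row 1: 10/2 = 5; row 2: (23/4)/(1/4) = 23; row 3: (49/4)/(15/4) = 49/15. Minimum is 49/15 at row 3 (u3 leaves); pivot element 15/4.
Divide row 3 by 15/4; eliminate column y from the other rows.
In the new row 3, the u3 entry is the old entry divided by the pivot: 1/(15/4) = 4/15.

4/15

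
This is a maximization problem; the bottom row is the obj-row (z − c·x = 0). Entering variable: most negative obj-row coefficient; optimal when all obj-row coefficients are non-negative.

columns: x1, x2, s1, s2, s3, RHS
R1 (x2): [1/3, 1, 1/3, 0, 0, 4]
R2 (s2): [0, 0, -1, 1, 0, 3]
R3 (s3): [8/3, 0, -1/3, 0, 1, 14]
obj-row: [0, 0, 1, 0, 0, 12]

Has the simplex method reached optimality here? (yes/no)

Every obj-row coefficient is ≥ 0, so the tableau is optimal.

yes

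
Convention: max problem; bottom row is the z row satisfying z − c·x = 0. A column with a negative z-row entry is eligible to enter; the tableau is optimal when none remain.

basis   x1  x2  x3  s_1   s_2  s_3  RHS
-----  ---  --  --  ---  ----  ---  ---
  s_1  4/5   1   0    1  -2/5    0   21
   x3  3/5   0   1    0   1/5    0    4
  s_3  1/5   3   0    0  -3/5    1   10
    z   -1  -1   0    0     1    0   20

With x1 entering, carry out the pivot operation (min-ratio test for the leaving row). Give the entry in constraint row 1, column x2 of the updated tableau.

1

Ratio test on column x1 — row 1: 21/(4/5) = 105/4; row 2: 4/(3/5) = 20/3; row 3: 10/(1/5) = 50. Minimum is 20/3 at row 2 (x3 leaves); pivot element 3/5.
Divide row 2 by 3/5; eliminate column x1 from the other rows.
Row 1 update in column x2: 1 − (4/5)·0 = 1.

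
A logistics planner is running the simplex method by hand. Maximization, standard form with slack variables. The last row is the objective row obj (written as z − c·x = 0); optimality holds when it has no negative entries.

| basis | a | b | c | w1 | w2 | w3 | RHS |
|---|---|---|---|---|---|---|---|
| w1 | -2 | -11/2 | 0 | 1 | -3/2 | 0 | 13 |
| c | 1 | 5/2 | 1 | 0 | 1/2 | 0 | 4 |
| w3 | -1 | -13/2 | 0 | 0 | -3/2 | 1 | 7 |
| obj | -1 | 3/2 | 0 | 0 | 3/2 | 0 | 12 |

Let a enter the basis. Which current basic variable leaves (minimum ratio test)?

Column a entries and ratios — w1: -2 ≤ 0, skip; c: 4/1 = 4; w3: -1 ≤ 0, skip.
Smallest ratio is 4 in the row of c, so c leaves.

c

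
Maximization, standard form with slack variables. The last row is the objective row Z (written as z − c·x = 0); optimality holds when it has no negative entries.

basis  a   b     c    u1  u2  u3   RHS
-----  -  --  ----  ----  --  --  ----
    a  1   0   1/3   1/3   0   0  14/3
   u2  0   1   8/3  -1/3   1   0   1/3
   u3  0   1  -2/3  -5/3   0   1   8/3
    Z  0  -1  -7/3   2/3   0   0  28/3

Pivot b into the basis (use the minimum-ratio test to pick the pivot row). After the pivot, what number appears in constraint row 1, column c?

Ratio test on column b — row 1: entry 0 ≤ 0; row 2: (1/3)/1 = 1/3; row 3: (8/3)/1 = 8/3. Minimum is 1/3 at row 2 (u2 leaves); pivot element 1.
Divide row 2 by 1; eliminate column b from the other rows.
Row 1 update in column c: 1/3 − 0·(8/3) = 1/3.

1/3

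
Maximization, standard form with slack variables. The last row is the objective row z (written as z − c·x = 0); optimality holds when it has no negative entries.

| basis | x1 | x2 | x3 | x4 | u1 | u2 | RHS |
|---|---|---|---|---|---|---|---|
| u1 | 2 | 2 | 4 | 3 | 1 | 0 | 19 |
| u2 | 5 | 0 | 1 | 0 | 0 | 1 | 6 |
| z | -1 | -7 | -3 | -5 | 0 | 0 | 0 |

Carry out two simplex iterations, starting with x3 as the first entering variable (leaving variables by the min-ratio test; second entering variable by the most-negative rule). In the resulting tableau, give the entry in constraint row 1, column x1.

1

Ratio test on column x3 — row 1: 19/4 = 19/4; row 2: 6/1 = 6. Minimum is 19/4 at row 1 (u1 leaves); pivot element 4.
Divide row 1 by 4; eliminate column x3 from the other rows.
Second iteration: most negative z-row entry is -11/2 in column x2, so x2 enters.
Ratio test on column x2 — row 1: (19/4)/(1/2) = 19/2; row 2: entry -1/2 ≤ 0. Minimum is 19/2 at row 1 (x3 leaves); pivot element 1/2.
Divide row 1 by 1/2; eliminate column x2 from the other rows.
After both pivots, the entry at constraint row 1, column x1 is 1.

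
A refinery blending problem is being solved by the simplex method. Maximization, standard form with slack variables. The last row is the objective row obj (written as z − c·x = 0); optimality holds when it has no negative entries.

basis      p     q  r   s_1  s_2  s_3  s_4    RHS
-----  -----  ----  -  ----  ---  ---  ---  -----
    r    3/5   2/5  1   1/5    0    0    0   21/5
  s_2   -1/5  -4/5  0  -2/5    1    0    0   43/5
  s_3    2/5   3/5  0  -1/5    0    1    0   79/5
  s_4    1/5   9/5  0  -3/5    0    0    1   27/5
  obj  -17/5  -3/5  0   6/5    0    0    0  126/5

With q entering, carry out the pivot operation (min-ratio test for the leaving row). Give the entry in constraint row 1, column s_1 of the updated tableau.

1/3

Ratio test on column q — row 1: (21/5)/(2/5) = 21/2; row 2: entry -4/5 ≤ 0; row 3: (79/5)/(3/5) = 79/3; row 4: (27/5)/(9/5) = 3. Minimum is 3 at row 4 (s_4 leaves); pivot element 9/5.
Divide row 4 by 9/5; eliminate column q from the other rows.
Row 1 update in column s_1: 1/5 − (2/5)·(-1/3) = 1/3.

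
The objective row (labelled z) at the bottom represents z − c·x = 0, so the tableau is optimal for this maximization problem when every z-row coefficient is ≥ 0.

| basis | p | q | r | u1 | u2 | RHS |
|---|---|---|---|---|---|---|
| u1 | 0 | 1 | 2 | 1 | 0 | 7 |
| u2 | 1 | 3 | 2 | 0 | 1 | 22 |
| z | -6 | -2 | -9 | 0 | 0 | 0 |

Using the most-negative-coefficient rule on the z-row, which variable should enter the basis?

r

Negative z-row entries: p: -6, q: -2, r: -9.
The most negative is -9 in column r, so r enters.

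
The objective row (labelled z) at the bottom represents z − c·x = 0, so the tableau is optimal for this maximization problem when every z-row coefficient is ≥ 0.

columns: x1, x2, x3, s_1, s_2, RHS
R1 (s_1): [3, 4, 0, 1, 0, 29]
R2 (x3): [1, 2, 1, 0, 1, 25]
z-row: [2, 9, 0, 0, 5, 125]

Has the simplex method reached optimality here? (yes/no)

Every z-row coefficient is ≥ 0, so the tableau is optimal.

yes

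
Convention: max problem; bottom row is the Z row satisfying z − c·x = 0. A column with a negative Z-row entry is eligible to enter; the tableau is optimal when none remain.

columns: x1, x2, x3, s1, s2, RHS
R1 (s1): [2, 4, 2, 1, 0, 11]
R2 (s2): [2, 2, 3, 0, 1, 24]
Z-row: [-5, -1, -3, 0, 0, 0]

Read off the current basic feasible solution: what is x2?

x2 is not in the basis, so in the current basic feasible solution x2 = 0.

0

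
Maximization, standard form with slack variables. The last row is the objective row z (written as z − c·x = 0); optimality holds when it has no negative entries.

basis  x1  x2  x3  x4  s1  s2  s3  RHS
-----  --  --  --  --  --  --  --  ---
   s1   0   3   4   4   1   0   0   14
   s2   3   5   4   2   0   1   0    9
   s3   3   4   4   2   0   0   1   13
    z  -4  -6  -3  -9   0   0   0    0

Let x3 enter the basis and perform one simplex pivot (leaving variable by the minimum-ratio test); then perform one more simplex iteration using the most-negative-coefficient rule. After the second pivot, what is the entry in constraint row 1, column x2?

-1

Ratio test on column x3 — row 1: 14/4 = 7/2; row 2: 9/4 = 9/4; row 3: 13/4 = 13/4. Minimum is 9/4 at row 2 (s2 leaves); pivot element 4.
Divide row 2 by 4; eliminate column x3 from the other rows.
Second iteration: most negative z-row entry is -15/2 in column x4, so x4 enters.
Ratio test on column x4 — row 1: 5/2 = 5/2; row 2: (9/4)/(1/2) = 9/2; row 3: entry 0 ≤ 0. Minimum is 5/2 at row 1 (s1 leaves); pivot element 2.
Divide row 1 by 2; eliminate column x4 from the other rows.
After both pivots, the entry at constraint row 1, column x2 is -1.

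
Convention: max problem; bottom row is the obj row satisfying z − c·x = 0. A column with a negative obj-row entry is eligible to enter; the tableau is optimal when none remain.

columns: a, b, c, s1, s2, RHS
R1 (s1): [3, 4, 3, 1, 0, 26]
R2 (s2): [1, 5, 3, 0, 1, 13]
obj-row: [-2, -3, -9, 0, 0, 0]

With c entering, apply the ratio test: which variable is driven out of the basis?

s2

Column c entries and ratios — s1: 26/3 = 26/3; s2: 13/3 = 13/3.
Smallest ratio is 13/3 in the row of s2, so s2 leaves.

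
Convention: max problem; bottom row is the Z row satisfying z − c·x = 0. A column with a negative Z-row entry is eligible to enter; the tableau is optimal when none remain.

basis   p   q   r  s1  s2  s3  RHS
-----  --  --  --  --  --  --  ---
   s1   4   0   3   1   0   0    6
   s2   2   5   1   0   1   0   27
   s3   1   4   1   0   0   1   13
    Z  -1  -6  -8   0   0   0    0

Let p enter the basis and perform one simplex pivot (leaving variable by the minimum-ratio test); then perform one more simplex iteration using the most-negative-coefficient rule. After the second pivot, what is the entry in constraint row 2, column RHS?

25

Ratio test on column p — row 1: 6/4 = 3/2; row 2: 27/2 = 27/2; row 3: 13/1 = 13. Minimum is 3/2 at row 1 (s1 leaves); pivot element 4.
Divide row 1 by 4; eliminate column p from the other rows.
Second iteration: most negative Z-row entry is -29/4 in column r, so r enters.
Ratio test on column r — row 1: (3/2)/(3/4) = 2; row 2: entry -1/2 ≤ 0; row 3: (23/2)/(1/4) = 46. Minimum is 2 at row 1 (p leaves); pivot element 3/4.
Divide row 1 by 3/4; eliminate column r from the other rows.
After both pivots, the entry at constraint row 2, column RHS is 25.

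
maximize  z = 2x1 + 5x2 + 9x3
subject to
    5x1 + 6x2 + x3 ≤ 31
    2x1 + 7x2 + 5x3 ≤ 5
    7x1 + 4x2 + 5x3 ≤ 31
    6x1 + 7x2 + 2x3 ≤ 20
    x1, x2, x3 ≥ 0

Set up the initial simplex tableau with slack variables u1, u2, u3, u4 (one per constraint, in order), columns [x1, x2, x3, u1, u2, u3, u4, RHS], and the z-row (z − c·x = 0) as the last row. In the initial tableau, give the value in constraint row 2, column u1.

Slack u1 belongs to constraint 1; its column is the unit vector e_1, so the entry in row 2 is 0.

0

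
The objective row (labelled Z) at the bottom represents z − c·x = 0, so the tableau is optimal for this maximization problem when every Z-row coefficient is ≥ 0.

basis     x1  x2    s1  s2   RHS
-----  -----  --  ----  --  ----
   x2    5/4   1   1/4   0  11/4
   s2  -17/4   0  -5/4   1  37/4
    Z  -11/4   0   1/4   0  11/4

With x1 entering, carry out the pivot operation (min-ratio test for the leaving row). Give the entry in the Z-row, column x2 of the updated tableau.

11/5

Ratio test on column x1 — row 1: (11/4)/(5/4) = 11/5; row 2: entry -17/4 ≤ 0. Minimum is 11/5 at row 1 (x2 leaves); pivot element 5/4.
Divide row 1 by 5/4; eliminate column x1 from the other rows.
Z-row update in column x2: 0 − (-11/4)·(4/5) = 11/5.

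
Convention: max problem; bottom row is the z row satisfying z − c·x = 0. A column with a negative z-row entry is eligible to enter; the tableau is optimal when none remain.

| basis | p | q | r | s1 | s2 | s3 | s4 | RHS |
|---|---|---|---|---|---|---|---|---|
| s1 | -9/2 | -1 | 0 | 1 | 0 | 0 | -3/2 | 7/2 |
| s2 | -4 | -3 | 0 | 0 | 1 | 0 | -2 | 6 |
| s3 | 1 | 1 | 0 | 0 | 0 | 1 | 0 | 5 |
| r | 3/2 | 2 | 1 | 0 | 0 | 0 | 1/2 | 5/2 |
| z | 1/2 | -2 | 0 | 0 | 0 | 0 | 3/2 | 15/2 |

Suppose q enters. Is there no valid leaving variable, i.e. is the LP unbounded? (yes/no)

no

Column q has positive entries in row(s) 3, 4, so the ratio test bounds it — not unbounded.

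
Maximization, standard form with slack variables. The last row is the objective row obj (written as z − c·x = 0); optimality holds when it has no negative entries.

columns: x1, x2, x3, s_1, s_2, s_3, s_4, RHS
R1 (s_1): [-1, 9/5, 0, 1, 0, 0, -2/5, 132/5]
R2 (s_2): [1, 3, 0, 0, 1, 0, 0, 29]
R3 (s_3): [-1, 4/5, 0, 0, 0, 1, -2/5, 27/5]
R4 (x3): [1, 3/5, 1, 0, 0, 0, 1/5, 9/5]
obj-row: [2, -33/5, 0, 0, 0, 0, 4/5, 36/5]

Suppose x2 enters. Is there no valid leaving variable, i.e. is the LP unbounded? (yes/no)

Column x2 has positive entries in row(s) 1, 2, 3, 4, so the ratio test bounds it — not unbounded.

no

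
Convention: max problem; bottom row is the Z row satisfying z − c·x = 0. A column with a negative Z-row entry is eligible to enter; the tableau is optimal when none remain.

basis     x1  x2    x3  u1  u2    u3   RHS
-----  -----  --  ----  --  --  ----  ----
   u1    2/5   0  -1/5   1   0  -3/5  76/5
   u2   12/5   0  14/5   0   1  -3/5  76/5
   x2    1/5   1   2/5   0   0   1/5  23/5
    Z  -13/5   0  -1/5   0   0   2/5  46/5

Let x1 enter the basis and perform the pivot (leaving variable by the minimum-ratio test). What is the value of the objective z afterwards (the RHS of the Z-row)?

Ratio test on column x1 — row 1: (76/5)/(2/5) = 38; row 2: (76/5)/(12/5) = 19/3; row 3: (23/5)/(1/5) = 23. Minimum is 19/3 at row 2 (u2 leaves); pivot element 12/5.
Pivot on row 2; the Z-row RHS becomes 46/5 − (-13/5)·(19/3) = 77/3.

77/3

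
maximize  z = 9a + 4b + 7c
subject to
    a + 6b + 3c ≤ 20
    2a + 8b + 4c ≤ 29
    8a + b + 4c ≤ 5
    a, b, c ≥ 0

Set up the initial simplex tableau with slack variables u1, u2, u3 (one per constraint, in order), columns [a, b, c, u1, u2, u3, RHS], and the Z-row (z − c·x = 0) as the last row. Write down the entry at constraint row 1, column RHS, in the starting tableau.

The RHS of constraint 1 is b_1 = 20.

20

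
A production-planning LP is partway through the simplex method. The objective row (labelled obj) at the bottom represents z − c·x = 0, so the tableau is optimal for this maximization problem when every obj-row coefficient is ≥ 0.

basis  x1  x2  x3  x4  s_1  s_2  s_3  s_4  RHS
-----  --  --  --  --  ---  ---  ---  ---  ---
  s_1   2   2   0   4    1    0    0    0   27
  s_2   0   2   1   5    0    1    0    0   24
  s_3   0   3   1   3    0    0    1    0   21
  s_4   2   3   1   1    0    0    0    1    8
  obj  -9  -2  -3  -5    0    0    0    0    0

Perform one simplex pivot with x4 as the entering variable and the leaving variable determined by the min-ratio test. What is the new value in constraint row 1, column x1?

Ratio test on column x4 — row 1: 27/4 = 27/4; row 2: 24/5 = 24/5; row 3: 21/3 = 7; row 4: 8/1 = 8. Minimum is 24/5 at row 2 (s_2 leaves); pivot element 5.
Divide row 2 by 5; eliminate column x4 from the other rows.
Row 1 update in column x1: 2 − 4·0 = 2.

2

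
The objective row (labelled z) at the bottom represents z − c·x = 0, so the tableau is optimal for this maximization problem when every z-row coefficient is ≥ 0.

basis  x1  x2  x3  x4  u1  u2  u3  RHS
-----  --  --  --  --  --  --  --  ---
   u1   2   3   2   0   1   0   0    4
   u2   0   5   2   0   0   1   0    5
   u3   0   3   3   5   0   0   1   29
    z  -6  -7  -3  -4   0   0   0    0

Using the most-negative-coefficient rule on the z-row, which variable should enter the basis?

Negative z-row entries: x1: -6, x2: -7, x3: -3, x4: -4.
The most negative is -7 in column x2, so x2 enters.

x2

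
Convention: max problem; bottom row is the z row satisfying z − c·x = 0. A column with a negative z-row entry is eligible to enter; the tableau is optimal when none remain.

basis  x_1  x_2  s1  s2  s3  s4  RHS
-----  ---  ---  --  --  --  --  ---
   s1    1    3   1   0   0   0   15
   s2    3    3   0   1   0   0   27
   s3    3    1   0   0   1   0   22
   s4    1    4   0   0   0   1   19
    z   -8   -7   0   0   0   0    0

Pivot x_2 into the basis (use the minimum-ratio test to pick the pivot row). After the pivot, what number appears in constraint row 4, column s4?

1/4

Ratio test on column x_2 — row 1: 15/3 = 5; row 2: 27/3 = 9; row 3: 22/1 = 22; row 4: 19/4 = 19/4. Minimum is 19/4 at row 4 (s4 leaves); pivot element 4.
Divide row 4 by 4; eliminate column x_2 from the other rows.
In the new row 4, the s4 entry is the old entry divided by the pivot: 1/4 = 1/4.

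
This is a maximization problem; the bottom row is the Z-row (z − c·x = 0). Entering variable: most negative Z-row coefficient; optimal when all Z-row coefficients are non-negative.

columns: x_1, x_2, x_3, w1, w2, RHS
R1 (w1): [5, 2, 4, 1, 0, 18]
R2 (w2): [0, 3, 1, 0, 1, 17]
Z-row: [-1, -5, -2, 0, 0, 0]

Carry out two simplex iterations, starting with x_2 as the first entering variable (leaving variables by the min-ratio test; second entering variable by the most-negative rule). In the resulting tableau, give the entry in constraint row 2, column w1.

0

Ratio test on column x_2 — row 1: 18/2 = 9; row 2: 17/3 = 17/3. Minimum is 17/3 at row 2 (w2 leaves); pivot element 3.
Divide row 2 by 3; eliminate column x_2 from the other rows.
Second iteration: most negative Z-row entry is -1 in column x_1, so x_1 enters.
Ratio test on column x_1 — row 1: (20/3)/5 = 4/3; row 2: entry 0 ≤ 0. Minimum is 4/3 at row 1 (w1 leaves); pivot element 5.
Divide row 1 by 5; eliminate column x_1 from the other rows.
After both pivots, the entry at constraint row 2, column w1 is 0.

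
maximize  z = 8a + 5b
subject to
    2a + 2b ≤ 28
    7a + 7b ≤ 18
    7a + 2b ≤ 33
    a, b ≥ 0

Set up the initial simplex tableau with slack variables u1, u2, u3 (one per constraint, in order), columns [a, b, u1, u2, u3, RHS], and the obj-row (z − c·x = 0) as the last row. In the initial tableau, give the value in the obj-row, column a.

-8

The obj-row carries the negated objective coefficients: the a entry is -8.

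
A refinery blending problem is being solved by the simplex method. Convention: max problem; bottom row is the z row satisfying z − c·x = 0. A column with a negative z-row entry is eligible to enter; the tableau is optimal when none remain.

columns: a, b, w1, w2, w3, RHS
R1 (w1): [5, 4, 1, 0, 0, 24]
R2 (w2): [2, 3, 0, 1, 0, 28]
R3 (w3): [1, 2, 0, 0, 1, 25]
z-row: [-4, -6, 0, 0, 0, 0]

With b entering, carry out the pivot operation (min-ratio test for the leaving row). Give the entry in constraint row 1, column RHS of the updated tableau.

Ratio test on column b — row 1: 24/4 = 6; row 2: 28/3 = 28/3; row 3: 25/2 = 25/2. Minimum is 6 at row 1 (w1 leaves); pivot element 4.
Divide row 1 by 4; eliminate column b from the other rows.
In the new row 1, the RHS entry is the old entry divided by the pivot: 24/4 = 6.

6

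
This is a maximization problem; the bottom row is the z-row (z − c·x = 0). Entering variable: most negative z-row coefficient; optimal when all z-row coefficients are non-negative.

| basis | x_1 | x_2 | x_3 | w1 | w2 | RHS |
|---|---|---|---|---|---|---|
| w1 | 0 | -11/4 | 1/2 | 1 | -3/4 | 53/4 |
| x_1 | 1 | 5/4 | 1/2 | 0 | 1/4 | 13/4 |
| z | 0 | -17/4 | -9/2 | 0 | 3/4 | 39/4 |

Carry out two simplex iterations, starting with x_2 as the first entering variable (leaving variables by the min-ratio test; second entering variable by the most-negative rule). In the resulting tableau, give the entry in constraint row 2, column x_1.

Ratio test on column x_2 — row 1: entry -11/4 ≤ 0; row 2: (13/4)/(5/4) = 13/5. Minimum is 13/5 at row 2 (x_1 leaves); pivot element 5/4.
Divide row 2 by 5/4; eliminate column x_2 from the other rows.
Second iteration: most negative z-row entry is -14/5 in column x_3, so x_3 enters.
Ratio test on column x_3 — row 1: (102/5)/(8/5) = 51/4; row 2: (13/5)/(2/5) = 13/2. Minimum is 13/2 at row 2 (x_2 leaves); pivot element 2/5.
Divide row 2 by 2/5; eliminate column x_3 from the other rows.
After both pivots, the entry at constraint row 2, column x_1 is 2.

2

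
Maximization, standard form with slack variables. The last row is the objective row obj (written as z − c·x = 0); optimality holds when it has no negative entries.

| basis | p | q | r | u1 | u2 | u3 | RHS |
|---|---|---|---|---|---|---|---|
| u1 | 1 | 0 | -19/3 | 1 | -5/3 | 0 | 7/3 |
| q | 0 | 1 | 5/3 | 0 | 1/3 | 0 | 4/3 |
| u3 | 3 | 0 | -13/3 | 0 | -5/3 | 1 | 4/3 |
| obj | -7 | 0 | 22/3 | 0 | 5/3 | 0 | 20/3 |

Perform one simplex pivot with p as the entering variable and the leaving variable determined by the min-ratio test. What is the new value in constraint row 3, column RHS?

4/9

Ratio test on column p — row 1: (7/3)/1 = 7/3; row 2: entry 0 ≤ 0; row 3: (4/3)/3 = 4/9. Minimum is 4/9 at row 3 (u3 leaves); pivot element 3.
Divide row 3 by 3; eliminate column p from the other rows.
In the new row 3, the RHS entry is the old entry divided by the pivot: (4/3)/3 = 4/9.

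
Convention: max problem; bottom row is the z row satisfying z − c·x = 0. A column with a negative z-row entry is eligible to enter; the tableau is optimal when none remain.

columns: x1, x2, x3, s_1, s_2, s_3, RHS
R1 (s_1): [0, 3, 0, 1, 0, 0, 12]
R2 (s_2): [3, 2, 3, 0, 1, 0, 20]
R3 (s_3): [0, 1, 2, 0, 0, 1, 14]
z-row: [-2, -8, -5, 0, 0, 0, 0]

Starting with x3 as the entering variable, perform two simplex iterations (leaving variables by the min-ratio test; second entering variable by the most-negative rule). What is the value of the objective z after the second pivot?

52

Ratio test on column x3 — row 1: entry 0 ≤ 0; row 2: 20/3 = 20/3; row 3: 14/2 = 7. Minimum is 20/3 at row 2 (s_2 leaves); pivot element 3.
Pivot on row 2; the z-row RHS becomes 0 − (-5)·(20/3) = 100/3.
Next entering variable (most negative z-row entry -14/3): x2.
Ratio test on column x2 — row 1: 12/3 = 4; row 2: (20/3)/(2/3) = 10; row 3: entry -1/3 ≤ 0. Minimum is 4 at row 1 (s_1 leaves); pivot element 3.
After the second pivot the z-row RHS is 100/3 − (-14/3)·4 = 52.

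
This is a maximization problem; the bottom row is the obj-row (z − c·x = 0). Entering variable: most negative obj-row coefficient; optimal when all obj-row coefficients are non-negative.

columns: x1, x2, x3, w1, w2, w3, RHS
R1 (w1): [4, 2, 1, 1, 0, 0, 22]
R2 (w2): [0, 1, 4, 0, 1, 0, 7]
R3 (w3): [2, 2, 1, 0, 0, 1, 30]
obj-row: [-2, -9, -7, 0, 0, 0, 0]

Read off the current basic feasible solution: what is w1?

22

w1 is basic (row 1); its value is the RHS of that row, 22.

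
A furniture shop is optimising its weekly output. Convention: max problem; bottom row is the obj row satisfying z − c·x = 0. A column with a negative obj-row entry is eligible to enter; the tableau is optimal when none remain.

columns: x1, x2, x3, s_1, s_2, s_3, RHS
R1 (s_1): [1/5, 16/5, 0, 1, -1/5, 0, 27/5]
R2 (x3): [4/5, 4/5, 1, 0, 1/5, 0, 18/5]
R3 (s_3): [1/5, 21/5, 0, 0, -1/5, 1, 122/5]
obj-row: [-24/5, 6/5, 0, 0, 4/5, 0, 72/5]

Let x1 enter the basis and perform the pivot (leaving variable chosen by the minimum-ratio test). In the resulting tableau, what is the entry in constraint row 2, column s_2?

Ratio test on column x1 — row 1: (27/5)/(1/5) = 27; row 2: (18/5)/(4/5) = 9/2; row 3: (122/5)/(1/5) = 122. Minimum is 9/2 at row 2 (x3 leaves); pivot element 4/5.
Divide row 2 by 4/5; eliminate column x1 from the other rows.
In the new row 2, the s_2 entry is the old entry divided by the pivot: (1/5)/(4/5) = 1/4.

1/4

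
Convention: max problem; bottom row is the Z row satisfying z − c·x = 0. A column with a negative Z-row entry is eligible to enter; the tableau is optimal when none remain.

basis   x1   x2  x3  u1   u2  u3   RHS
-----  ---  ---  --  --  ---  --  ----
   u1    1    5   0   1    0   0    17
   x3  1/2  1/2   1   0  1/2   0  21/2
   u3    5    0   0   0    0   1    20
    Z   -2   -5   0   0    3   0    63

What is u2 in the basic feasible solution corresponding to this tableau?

0

u2 is not in the basis, so in the current basic feasible solution u2 = 0.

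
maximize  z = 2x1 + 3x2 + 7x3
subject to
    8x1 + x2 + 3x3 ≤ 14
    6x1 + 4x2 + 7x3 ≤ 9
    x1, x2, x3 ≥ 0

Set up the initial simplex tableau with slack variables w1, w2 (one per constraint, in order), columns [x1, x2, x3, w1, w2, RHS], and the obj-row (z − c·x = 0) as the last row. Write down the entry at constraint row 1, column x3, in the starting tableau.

Constraint 1 has coefficient 3 on x3.

3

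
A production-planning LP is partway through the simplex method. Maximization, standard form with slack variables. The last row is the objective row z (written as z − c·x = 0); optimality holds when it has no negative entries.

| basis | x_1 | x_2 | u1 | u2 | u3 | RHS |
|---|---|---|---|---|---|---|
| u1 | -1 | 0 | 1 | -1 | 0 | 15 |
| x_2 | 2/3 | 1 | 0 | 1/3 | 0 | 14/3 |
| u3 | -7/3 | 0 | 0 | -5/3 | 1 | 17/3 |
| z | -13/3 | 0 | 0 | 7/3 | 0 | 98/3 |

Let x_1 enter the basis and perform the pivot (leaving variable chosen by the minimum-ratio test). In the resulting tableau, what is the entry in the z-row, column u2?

9/2

Ratio test on column x_1 — row 1: entry -1 ≤ 0; row 2: (14/3)/(2/3) = 7; row 3: entry -7/3 ≤ 0. Minimum is 7 at row 2 (x_2 leaves); pivot element 2/3.
Divide row 2 by 2/3; eliminate column x_1 from the other rows.
z-row update in column u2: 7/3 − (-13/3)·(1/2) = 9/2.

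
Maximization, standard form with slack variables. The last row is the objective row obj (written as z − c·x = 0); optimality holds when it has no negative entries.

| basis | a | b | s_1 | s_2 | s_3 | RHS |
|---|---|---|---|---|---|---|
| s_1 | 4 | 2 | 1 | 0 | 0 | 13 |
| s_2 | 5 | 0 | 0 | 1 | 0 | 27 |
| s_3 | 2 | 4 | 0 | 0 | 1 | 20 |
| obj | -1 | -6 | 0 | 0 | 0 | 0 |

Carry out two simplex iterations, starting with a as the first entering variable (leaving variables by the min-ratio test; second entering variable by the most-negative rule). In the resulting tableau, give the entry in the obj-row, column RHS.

Ratio test on column a — row 1: 13/4 = 13/4; row 2: 27/5 = 27/5; row 3: 20/2 = 10. Minimum is 13/4 at row 1 (s_1 leaves); pivot element 4.
Divide row 1 by 4; eliminate column a from the other rows.
Second iteration: most negative obj-row entry is -11/2 in column b, so b enters.
Ratio test on column b — row 1: (13/4)/(1/2) = 13/2; row 2: entry -5/2 ≤ 0; row 3: (27/2)/3 = 9/2. Minimum is 9/2 at row 3 (s_3 leaves); pivot element 3.
Divide row 3 by 3; eliminate column b from the other rows.
After both pivots, the entry at the obj-row, column RHS is 28.

28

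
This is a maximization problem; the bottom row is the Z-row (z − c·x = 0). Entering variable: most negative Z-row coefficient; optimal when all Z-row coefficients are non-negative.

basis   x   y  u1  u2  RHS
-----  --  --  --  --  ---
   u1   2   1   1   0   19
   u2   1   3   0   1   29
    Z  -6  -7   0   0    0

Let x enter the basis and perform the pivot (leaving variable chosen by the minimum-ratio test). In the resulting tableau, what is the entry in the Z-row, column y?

Ratio test on column x — row 1: 19/2 = 19/2; row 2: 29/1 = 29. Minimum is 19/2 at row 1 (u1 leaves); pivot element 2.
Divide row 1 by 2; eliminate column x from the other rows.
Z-row update in column y: -7 − (-6)·(1/2) = -4.

-4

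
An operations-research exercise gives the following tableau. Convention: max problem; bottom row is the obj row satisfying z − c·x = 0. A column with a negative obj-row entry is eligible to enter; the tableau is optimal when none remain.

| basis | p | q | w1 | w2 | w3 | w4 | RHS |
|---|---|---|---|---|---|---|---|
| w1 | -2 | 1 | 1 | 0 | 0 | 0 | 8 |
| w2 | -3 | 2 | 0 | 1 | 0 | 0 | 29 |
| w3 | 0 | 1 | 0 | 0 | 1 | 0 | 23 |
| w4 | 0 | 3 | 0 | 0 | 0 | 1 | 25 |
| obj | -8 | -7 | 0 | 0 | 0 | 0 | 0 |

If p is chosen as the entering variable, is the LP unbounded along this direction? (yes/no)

Every constraint-row entry in column p is ≤ 0, so increasing p is unbounded.

yes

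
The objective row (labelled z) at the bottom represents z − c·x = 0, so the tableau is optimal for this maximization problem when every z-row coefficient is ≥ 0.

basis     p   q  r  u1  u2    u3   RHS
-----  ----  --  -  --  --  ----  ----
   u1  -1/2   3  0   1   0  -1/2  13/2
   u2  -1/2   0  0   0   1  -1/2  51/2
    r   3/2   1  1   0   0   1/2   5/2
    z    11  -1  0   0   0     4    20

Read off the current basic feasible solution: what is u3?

u3 is not in the basis, so in the current basic feasible solution u3 = 0.

0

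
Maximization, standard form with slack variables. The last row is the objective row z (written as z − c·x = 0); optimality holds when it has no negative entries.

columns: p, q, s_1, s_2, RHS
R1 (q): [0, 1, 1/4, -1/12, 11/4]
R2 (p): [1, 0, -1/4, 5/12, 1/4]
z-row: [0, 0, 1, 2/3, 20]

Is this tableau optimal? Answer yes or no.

yes

Every z-row coefficient is ≥ 0, so the tableau is optimal.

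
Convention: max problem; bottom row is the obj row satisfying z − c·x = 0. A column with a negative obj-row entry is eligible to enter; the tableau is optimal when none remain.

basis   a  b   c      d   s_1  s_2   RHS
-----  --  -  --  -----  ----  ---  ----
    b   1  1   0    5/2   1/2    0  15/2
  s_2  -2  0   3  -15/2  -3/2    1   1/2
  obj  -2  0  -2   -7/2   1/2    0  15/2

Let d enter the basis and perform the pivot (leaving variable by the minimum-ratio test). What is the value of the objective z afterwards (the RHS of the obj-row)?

18

Ratio test on column d — row 1: (15/2)/(5/2) = 3; row 2: entry -15/2 ≤ 0. Minimum is 3 at row 1 (b leaves); pivot element 5/2.
Pivot on row 1; the obj-row RHS becomes 15/2 − (-7/2)·3 = 18.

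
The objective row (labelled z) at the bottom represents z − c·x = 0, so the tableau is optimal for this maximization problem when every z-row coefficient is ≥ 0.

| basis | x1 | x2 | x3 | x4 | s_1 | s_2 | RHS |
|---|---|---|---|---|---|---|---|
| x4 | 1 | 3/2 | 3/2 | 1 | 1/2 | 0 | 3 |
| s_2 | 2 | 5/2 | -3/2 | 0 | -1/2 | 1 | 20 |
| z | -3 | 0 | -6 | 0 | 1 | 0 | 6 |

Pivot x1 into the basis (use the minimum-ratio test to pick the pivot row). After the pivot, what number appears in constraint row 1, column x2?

Ratio test on column x1 — row 1: 3/1 = 3; row 2: 20/2 = 10. Minimum is 3 at row 1 (x4 leaves); pivot element 1.
Divide row 1 by 1; eliminate column x1 from the other rows.
In the new row 1, the x2 entry is the old entry divided by the pivot: (3/2)/1 = 3/2.

3/2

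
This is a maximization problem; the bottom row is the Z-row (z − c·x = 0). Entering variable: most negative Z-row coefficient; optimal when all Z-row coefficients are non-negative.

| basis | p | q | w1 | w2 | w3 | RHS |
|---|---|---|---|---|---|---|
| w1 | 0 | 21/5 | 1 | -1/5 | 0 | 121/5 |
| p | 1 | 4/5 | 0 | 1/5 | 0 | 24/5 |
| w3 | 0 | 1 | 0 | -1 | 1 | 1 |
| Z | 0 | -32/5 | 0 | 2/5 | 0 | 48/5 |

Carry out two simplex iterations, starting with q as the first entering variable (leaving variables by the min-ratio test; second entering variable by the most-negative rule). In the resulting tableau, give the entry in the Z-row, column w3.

8/5

Ratio test on column q — row 1: (121/5)/(21/5) = 121/21; row 2: (24/5)/(4/5) = 6; row 3: 1/1 = 1. Minimum is 1 at row 3 (w3 leaves); pivot element 1.
Divide row 3 by 1; eliminate column q from the other rows.
Second iteration: most negative Z-row entry is -6 in column w2, so w2 enters.
Ratio test on column w2 — row 1: 20/4 = 5; row 2: 4/1 = 4; row 3: entry -1 ≤ 0. Minimum is 4 at row 2 (p leaves); pivot element 1.
Divide row 2 by 1; eliminate column w2 from the other rows.
After both pivots, the entry at the Z-row, column w3 is 8/5.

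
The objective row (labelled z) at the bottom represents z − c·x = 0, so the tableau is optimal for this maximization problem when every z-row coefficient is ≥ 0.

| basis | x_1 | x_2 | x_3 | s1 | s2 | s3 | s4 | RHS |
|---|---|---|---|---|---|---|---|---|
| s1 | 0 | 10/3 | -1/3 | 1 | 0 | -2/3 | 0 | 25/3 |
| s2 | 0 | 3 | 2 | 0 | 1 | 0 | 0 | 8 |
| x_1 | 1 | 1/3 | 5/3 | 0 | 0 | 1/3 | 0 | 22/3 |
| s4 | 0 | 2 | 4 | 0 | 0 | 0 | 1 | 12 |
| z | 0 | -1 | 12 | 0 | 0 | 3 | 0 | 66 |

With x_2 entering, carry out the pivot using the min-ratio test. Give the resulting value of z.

Ratio test on column x_2 — row 1: (25/3)/(10/3) = 5/2; row 2: 8/3 = 8/3; row 3: (22/3)/(1/3) = 22; row 4: 12/2 = 6. Minimum is 5/2 at row 1 (s1 leaves); pivot element 10/3.
Pivot on row 1; the z-row RHS becomes 66 − (-1)·(5/2) = 137/2.

137/2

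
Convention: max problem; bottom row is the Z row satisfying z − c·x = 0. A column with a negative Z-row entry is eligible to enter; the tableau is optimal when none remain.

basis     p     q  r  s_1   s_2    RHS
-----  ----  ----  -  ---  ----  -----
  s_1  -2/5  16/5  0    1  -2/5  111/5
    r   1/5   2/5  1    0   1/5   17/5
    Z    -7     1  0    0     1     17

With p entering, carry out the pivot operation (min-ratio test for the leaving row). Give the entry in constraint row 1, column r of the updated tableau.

2

Ratio test on column p — row 1: entry -2/5 ≤ 0; row 2: (17/5)/(1/5) = 17. Minimum is 17 at row 2 (r leaves); pivot element 1/5.
Divide row 2 by 1/5; eliminate column p from the other rows.
Row 1 update in column r: 0 − (-2/5)·5 = 2.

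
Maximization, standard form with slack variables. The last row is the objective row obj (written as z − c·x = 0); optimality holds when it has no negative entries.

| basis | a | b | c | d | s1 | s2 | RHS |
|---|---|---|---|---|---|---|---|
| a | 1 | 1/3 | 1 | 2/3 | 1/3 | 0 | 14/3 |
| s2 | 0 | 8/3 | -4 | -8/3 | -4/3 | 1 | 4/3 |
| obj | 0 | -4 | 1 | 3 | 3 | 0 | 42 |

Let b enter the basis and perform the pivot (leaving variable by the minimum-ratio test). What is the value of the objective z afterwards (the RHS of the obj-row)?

44

Ratio test on column b — row 1: (14/3)/(1/3) = 14; row 2: (4/3)/(8/3) = 1/2. Minimum is 1/2 at row 2 (s2 leaves); pivot element 8/3.
Pivot on row 2; the obj-row RHS becomes 42 − (-4)·(1/2) = 44.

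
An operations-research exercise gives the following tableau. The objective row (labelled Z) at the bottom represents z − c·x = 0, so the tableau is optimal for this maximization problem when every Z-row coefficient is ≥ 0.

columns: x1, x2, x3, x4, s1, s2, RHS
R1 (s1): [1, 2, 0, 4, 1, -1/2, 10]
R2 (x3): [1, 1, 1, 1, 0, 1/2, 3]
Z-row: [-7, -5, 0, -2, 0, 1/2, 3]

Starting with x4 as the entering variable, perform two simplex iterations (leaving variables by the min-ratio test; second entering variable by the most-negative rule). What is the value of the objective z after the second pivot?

37/3

Ratio test on column x4 — row 1: 10/4 = 5/2; row 2: 3/1 = 3. Minimum is 5/2 at row 1 (s1 leaves); pivot element 4.
Pivot on row 1; the Z-row RHS becomes 3 − (-2)·(5/2) = 8.
Next entering variable (most negative Z-row entry -13/2): x1.
Ratio test on column x1 — row 1: (5/2)/(1/4) = 10; row 2: (1/2)/(3/4) = 2/3. Minimum is 2/3 at row 2 (x3 leaves); pivot element 3/4.
After the second pivot the Z-row RHS is 8 − (-13/2)·(2/3) = 37/3.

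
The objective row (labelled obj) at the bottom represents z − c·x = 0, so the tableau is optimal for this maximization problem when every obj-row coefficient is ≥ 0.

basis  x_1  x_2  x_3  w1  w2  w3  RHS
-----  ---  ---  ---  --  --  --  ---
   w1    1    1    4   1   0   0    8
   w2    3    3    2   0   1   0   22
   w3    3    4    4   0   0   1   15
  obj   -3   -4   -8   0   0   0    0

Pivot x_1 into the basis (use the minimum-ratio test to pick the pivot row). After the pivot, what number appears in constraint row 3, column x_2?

4/3

Ratio test on column x_1 — row 1: 8/1 = 8; row 2: 22/3 = 22/3; row 3: 15/3 = 5. Minimum is 5 at row 3 (w3 leaves); pivot element 3.
Divide row 3 by 3; eliminate column x_1 from the other rows.
In the new row 3, the x_2 entry is the old entry divided by the pivot: 4/3 = 4/3.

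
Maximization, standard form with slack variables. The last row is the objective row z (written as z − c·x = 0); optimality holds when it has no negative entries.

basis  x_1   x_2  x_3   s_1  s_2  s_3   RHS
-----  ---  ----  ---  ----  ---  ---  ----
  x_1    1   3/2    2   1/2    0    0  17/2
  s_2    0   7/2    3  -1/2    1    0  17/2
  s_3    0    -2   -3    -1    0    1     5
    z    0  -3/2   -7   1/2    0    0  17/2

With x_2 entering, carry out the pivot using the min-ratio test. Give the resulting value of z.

85/7

Ratio test on column x_2 — row 1: (17/2)/(3/2) = 17/3; row 2: (17/2)/(7/2) = 17/7; row 3: entry -2 ≤ 0. Minimum is 17/7 at row 2 (s_2 leaves); pivot element 7/2.
Pivot on row 2; the z-row RHS becomes 17/2 − (-3/2)·(17/7) = 85/7.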